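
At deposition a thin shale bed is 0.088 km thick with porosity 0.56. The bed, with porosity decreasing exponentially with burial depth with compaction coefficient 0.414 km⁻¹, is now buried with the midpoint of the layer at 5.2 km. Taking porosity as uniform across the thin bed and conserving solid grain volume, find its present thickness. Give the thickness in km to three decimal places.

Porosity at 5.2 km: phi = 0.56·exp(−0.414×5.2) = 0.0650
Solid-volume conservation: h(1−phi) = h₀(1−phi₀) ⇒ h = h₀·(1−phi₀)/(1−phi)
h = 0.088 × (1 − 0.56)/(1 − 0.0650) = 0.088 × 0.4706 = 0.0414 km

0.041 km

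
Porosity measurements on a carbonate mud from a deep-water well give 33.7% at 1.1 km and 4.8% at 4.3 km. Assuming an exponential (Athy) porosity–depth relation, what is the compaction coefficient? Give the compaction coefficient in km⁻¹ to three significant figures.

0.609 km⁻¹

Athy: φ(d) = φ₀ e^(−cd) ⇒ φ₁/φ₂ = e^{c(d₂−d₁)} ⇒ c = ln(φ₁/φ₂)/(d₂−d₁)
c = ln(0.337/0.048) / (4.3 − 1.1) = ln(7.021) / 3.2 = 1.9489 / 3.2 = 0.609 km⁻¹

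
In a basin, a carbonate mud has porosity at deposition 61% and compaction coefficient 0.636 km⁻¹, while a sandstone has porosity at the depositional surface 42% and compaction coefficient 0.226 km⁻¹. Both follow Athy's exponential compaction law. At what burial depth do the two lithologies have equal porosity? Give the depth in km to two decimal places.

Set n₀ₐ e^(−cₐZ) = n₀ᵦ e^(−cᵦZ) ⇒ ln(n₀ₐ/n₀ᵦ) = (cₐ − cᵦ)·Z
Z = ln(0.61/0.42) / (0.636 − 0.226) = 0.3732 / 0.41 = 0.910 km

0.91 km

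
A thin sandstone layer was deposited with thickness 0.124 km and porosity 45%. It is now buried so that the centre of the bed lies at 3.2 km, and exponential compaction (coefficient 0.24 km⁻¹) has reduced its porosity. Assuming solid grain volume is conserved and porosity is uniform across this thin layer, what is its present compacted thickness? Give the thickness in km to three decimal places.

Porosity at 3.2 km: n = 0.45·exp(−0.24×3.2) = 0.2088
Solid-volume conservation: h(1−n) = h₀(1−n₀) ⇒ h = h₀·(1−n₀)/(1−n)
h = 0.124 × (1 − 0.45)/(1 − 0.2088) = 0.124 × 0.6951 = 0.0862 km

0.086 km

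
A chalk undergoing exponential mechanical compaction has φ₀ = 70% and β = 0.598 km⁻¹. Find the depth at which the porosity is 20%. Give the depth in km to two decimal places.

Invert Athy's law: Z = ln(φ₀/φ) / β
Z = ln(0.7/0.2) / 0.598 = ln(3.5) / 0.598 = 1.2528 / 0.598 = 2.095 km

2.09 km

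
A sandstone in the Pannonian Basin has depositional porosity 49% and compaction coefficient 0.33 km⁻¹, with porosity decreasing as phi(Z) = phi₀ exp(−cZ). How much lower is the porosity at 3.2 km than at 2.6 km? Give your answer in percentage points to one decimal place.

phi(2.6) = 0.49·e^(−0.33×2.6) = 0.2078
phi(3.2) = 0.49·e^(−0.33×3.2) = 0.1704
Δphi = 0.2078 − 0.1704 = 0.0373

3.7 percentage points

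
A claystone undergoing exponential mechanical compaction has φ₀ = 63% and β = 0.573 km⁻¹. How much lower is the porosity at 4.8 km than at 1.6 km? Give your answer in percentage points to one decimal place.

φ(1.6) = 0.63·e^(−0.573×1.6) = 0.2519
φ(4.8) = 0.63·e^(−0.573×4.8) = 0.0403
Δφ = 0.2519 − 0.0403 = 0.2116

21.2 percentage points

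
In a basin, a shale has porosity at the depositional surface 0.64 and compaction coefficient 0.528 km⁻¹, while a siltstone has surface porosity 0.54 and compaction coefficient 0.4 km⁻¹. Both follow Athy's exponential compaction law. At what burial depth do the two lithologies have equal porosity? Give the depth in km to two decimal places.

1.33 km

Set n₀ₐ e^(−kₐZ) = n₀ᵦ e^(−kᵦZ) ⇒ ln(n₀ₐ/n₀ᵦ) = (kₐ − kᵦ)·Z
Z = ln(0.64/0.54) / (0.528 − 0.4) = 0.1699 / 0.128 = 1.327 km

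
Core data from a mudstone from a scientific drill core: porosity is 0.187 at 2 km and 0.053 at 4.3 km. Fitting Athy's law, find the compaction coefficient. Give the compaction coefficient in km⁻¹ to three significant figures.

Athy: phi(Z) = phi₀ e^(−kZ) ⇒ phi₁/phi₂ = e^{k(Z₂−Z₁)} ⇒ k = ln(phi₁/phi₂)/(Z₂−Z₁)
k = ln(0.187/0.053) / (4.3 − 2) = ln(3.528) / 2.3 = 1.2608 / 2.3 = 0.5482 km⁻¹

0.548 km⁻¹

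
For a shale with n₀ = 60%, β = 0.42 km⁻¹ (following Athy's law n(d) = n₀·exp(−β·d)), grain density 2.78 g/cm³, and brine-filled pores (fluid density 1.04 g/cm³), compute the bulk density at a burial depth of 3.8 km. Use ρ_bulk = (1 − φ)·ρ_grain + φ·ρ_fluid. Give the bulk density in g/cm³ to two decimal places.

2.57 g/cm³

Porosity at depth: n = 0.6·exp(−0.42×3.8) = 0.6×0.2027 = 0.1216
Bulk density: ρ_b = (1−n)ρ_g + n·ρ_f = 0.8784×2.78 + 0.1216×1.04
       = 2.442 + 0.126 = 2.568 g/cm³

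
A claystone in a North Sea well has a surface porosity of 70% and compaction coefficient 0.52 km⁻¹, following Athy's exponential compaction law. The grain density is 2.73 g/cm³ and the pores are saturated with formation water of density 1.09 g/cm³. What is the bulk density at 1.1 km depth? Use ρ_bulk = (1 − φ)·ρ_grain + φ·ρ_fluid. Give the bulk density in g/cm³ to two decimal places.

2.08 g/cm³

Porosity at depth: phi = 0.7·exp(−0.52×1.1) = 0.7×0.5644 = 0.3951
Bulk density: ρ_b = (1−phi)ρ_g + phi·ρ_f = 0.6049×2.73 + 0.3951×1.09
       = 1.651 + 0.431 = 2.082 g/cm³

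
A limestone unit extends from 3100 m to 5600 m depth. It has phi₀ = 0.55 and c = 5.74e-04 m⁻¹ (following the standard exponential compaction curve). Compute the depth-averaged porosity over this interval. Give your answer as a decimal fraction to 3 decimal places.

Working in km (1 km = 1000 m; c in km⁻¹ = c in m⁻¹ × 1000):
⟨phi⟩ = (1/(Z₂−Z₁)) ∫ phi₀ e^(−cZ) dZ = phi₀·(e^(−c·Z₁) − e^(−c·Z₂)) / (c·(Z₂−Z₁))
e^(−0.574×3.1) = 0.1687; e^(−0.574×5.6) = 0.0402
⟨phi⟩ = 0.55 × (0.1687 − 0.0402) / (0.574 × 2.5) = 0.55 × 0.0896 = 0.0493

0.049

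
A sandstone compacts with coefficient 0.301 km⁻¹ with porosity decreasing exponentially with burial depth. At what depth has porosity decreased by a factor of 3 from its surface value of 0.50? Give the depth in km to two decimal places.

phi/phi₀ = 1/3 ⇒ exp(−β·z) = 1/3 ⇒ z = ln(3) / β
z = 1.0986 / 0.301 = 3.650 km

3.65 km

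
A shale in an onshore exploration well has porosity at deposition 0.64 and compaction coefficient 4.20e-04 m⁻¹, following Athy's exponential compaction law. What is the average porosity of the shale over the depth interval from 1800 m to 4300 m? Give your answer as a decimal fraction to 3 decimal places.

Working in km (1 km = 1000 m; k in km⁻¹ = k in m⁻¹ × 1000):
⟨φ⟩ = (1/(z₂−z₁)) ∫ φ₀ e^(−kz) dz = φ₀·(e^(−k·z₁) − e^(−k·z₂)) / (k·(z₂−z₁))
e^(−0.42×1.8) = 0.4695; e^(−0.42×4.3) = 0.1643
⟨φ⟩ = 0.64 × (0.4695 − 0.1643) / (0.42 × 2.5) = 0.64 × 0.2907 = 0.1860

0.186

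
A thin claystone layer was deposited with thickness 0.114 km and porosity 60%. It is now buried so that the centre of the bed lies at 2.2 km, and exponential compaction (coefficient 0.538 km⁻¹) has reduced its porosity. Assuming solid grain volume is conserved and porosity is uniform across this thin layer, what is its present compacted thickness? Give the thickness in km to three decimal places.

0.056 km

Porosity at 2.2 km: phi = 0.6·exp(−0.538×2.2) = 0.1837
Solid-volume conservation: h(1−phi) = h₀(1−phi₀) ⇒ h = h₀·(1−phi₀)/(1−phi)
h = 0.114 × (1 − 0.6)/(1 − 0.1837) = 0.114 × 0.4900 = 0.0559 km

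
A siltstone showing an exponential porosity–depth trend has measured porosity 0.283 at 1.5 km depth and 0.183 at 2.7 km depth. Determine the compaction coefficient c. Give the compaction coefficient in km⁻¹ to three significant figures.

Athy: n(z) = n₀ e^(−cz) ⇒ n₁/n₂ = e^{c(z₂−z₁)} ⇒ c = ln(n₁/n₂)/(z₂−z₁)
c = ln(0.283/0.183) / (2.7 − 1.5) = ln(1.546) / 1.2 = 0.4360 / 1.2 = 0.3633 km⁻¹

0.363 km⁻¹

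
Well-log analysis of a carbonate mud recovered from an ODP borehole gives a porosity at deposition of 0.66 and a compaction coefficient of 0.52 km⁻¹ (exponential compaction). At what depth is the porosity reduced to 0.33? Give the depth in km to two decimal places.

Invert Athy's law: Z = ln(phi₀/phi) / c
Z = ln(0.66/0.33) / 0.52 = ln(2) / 0.52 = 0.6931 / 0.52 = 1.333 km

1.33 km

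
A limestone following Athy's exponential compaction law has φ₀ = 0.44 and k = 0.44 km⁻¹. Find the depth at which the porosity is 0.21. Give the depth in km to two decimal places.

1.68 km

Invert Athy's law: z = ln(φ₀/φ) / k
z = ln(0.44/0.21) / 0.44 = ln(2.095) / 0.44 = 0.7397 / 0.44 = 1.681 km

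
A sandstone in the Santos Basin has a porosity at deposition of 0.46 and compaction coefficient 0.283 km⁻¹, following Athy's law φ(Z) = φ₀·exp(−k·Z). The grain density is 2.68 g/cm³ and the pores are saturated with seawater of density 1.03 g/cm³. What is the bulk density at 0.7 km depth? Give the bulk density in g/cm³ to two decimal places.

Porosity at depth: φ = 0.46·exp(−0.283×0.7) = 0.46×0.8203 = 0.3773
Bulk density: ρ_b = (1−φ)ρ_g + φ·ρ_f = 0.6227×2.68 + 0.3773×1.03
       = 1.669 + 0.389 = 2.057 g/cm³

2.06 g/cm³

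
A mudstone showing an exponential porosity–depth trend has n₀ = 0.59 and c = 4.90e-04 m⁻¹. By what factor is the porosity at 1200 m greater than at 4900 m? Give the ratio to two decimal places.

6.13

Working in km (1 km = 1000 m; c in km⁻¹ = c in m⁻¹ × 1000):
n(d₁)/n(d₂) = e^(−c·d₁)/e^(−c·d₂) = e^{c(d₂−d₁)}
= exp(0.49 × 3.7) = exp(1.813) = 6.1288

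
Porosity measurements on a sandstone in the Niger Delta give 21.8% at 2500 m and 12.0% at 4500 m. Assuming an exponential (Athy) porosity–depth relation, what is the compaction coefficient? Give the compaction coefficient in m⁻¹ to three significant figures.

Working in km (1 km = 1000 m; c in km⁻¹ = c in m⁻¹ × 1000):
Athy: n(d) = n₀ e^(−cd) ⇒ n₁/n₂ = e^{c(d₂−d₁)} ⇒ c = ln(n₁/n₂)/(d₂−d₁)
c = ln(0.218/0.12) / (4.5 − 2.5) = ln(1.817) / 2 = 0.5970 / 2 = 0.2985 km⁻¹

0.000299 m⁻¹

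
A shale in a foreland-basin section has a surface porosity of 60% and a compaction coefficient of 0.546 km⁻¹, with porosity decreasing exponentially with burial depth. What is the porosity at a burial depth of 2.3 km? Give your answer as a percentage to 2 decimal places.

n = n₀·exp(−c·z) = 0.6 × exp(−0.546 × 2.3) = 0.6 × exp(−1.256)
  = 0.6 × 0.2848 = 0.1709

17.09%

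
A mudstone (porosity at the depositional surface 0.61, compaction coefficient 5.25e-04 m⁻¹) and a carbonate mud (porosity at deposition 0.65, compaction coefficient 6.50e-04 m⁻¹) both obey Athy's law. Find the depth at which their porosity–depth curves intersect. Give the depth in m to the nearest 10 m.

510 m

Working in km (1 km = 1000 m; c in km⁻¹ = c in m⁻¹ × 1000):
Set phi₀ₐ e^(−cₐd) = phi₀ᵦ e^(−cᵦd) ⇒ ln(phi₀ₐ/phi₀ᵦ) = (cₐ − cᵦ)·d
d = ln(0.61/0.65) / (0.525 − 0.65) = -0.0635 / -0.125 = 0.508 km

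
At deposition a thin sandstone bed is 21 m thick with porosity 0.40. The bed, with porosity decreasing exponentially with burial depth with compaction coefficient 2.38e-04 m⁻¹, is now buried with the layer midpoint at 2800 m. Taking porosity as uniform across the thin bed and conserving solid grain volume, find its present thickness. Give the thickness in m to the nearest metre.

Working in km (1 km = 1000 m; c in km⁻¹ = c in m⁻¹ × 1000):
Porosity at 2.8 km: phi = 0.4·exp(−0.238×2.8) = 0.2054
Solid-volume conservation: h(1−phi) = h₀(1−phi₀) ⇒ h = h₀·(1−phi₀)/(1−phi)
h = 0.021 × (1 − 0.4)/(1 − 0.2054) = 0.021 × 0.7551 = 0.0159 km

16 m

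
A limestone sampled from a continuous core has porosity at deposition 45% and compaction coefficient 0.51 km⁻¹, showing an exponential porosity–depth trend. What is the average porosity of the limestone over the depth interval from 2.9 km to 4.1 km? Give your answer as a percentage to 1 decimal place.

7.7%

⟨phi⟩ = (1/(Z₂−Z₁)) ∫ phi₀ e^(−cZ) dZ = phi₀·(e^(−c·Z₁) − e^(−c·Z₂)) / (c·(Z₂−Z₁))
e^(−0.51×2.9) = 0.2279; e^(−0.51×4.1) = 0.1236
⟨phi⟩ = 0.45 × (0.2279 − 0.1236) / (0.51 × 1.2) = 0.45 × 0.1704 = 0.0767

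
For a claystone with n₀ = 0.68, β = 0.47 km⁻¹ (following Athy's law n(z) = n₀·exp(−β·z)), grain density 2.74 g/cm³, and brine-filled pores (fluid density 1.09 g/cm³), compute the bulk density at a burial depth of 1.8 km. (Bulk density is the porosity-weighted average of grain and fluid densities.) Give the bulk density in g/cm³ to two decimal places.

Porosity at depth: n = 0.68·exp(−0.47×1.8) = 0.68×0.4291 = 0.2918
Bulk density: ρ_b = (1−n)ρ_g + n·ρ_f = 0.7082×2.74 + 0.2918×1.09
       = 1.940 + 0.318 = 2.259 g/cm³

2.26 g/cm³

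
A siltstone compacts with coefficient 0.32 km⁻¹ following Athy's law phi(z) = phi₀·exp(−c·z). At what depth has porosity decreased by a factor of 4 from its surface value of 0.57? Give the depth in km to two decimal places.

4.33 km

phi/phi₀ = 1/4 ⇒ exp(−c·z) = 1/4 ⇒ z = ln(4) / c
z = 1.3863 / 0.32 = 4.332 km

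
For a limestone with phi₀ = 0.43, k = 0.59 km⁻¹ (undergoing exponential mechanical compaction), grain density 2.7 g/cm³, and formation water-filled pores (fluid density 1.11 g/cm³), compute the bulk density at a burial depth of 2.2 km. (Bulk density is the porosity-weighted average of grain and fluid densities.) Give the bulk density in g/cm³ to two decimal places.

2.51 g/cm³

Porosity at depth: phi = 0.43·exp(−0.59×2.2) = 0.43×0.2731 = 0.1174
Bulk density: ρ_b = (1−phi)ρ_g + phi·ρ_f = 0.8826×2.7 + 0.1174×1.11
       = 2.383 + 0.130 = 2.513 g/cm³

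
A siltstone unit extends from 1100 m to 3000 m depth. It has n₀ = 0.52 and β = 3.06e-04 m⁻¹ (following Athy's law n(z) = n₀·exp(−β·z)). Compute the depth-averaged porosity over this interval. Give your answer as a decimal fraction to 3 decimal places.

0.282

Working in km (1 km = 1000 m; β in km⁻¹ = β in m⁻¹ × 1000):
⟨n⟩ = (1/(z₂−z₁)) ∫ n₀ e^(−βz) dz = n₀·(e^(−β·z₁) − e^(−β·z₂)) / (β·(z₂−z₁))
e^(−0.306×1.1) = 0.7142; e^(−0.306×3) = 0.3993
⟨n⟩ = 0.52 × (0.7142 − 0.3993) / (0.306 × 1.9) = 0.52 × 0.5416 = 0.2816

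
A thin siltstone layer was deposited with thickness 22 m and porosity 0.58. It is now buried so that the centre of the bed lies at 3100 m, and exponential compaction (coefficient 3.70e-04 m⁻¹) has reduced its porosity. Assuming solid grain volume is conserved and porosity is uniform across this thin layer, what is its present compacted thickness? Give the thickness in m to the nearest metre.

Working in km (1 km = 1000 m; c in km⁻¹ = c in m⁻¹ × 1000):
Porosity at 3.1 km: φ = 0.58·exp(−0.37×3.1) = 0.1842
Solid-volume conservation: h(1−φ) = h₀(1−φ₀) ⇒ h = h₀·(1−φ₀)/(1−φ)
h = 0.022 × (1 − 0.58)/(1 − 0.1842) = 0.022 × 0.5148 = 0.0113 km

11 m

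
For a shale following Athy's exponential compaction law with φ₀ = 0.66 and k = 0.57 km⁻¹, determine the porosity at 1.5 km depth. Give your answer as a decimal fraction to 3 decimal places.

0.281

φ = φ₀·exp(−k·z) = 0.66 × exp(−0.57 × 1.5) = 0.66 × exp(−0.855)
  = 0.66 × 0.4253 = 0.2807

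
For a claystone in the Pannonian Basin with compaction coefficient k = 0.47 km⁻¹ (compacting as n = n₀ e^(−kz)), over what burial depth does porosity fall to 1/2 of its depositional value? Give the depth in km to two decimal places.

n/n₀ = 1/2 ⇒ exp(−k·z) = 1/2 ⇒ z = ln(2) / k
z = 0.6931 / 0.47 = 1.475 km

1.47 km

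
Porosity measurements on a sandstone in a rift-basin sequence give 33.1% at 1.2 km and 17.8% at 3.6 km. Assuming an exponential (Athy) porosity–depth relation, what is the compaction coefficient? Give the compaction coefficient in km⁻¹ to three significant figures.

Athy: n(d) = n₀ e^(−cd) ⇒ n₁/n₂ = e^{c(d₂−d₁)} ⇒ c = ln(n₁/n₂)/(d₂−d₁)
c = ln(0.331/0.178) / (3.6 − 1.2) = ln(1.86) / 2.4 = 0.6203 / 2.4 = 0.2585 km⁻¹

0.258 km⁻¹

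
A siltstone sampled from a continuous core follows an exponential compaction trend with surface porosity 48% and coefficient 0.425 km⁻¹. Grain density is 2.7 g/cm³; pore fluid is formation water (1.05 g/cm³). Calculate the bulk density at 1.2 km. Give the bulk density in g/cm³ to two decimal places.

Porosity at depth: φ = 0.48·exp(−0.425×1.2) = 0.48×0.6005 = 0.2882
Bulk density: ρ_b = (1−φ)ρ_g + φ·ρ_f = 0.7118×2.7 + 0.2882×1.05
       = 1.922 + 0.303 = 2.224 g/cm³

2.22 g/cm³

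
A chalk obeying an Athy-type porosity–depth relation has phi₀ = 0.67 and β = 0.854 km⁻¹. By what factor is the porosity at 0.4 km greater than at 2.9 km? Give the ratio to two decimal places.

8.46

phi(Z₁)/phi(Z₂) = e^(−β·Z₁)/e^(−β·Z₂) = e^{β(Z₂−Z₁)}
= exp(0.854 × 2.5) = exp(2.135) = 8.4570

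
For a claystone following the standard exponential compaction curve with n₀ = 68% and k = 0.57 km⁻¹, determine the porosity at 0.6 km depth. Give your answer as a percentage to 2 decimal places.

n = n₀·exp(−k·z) = 0.68 × exp(−0.57 × 0.6) = 0.68 × exp(−0.342)
  = 0.68 × 0.7103 = 0.4830

48.30%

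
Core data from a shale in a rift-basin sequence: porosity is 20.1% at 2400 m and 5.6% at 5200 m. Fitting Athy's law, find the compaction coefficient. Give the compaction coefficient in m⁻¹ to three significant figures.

Working in km (1 km = 1000 m; β in km⁻¹ = β in m⁻¹ × 1000):
Athy: n(d) = n₀ e^(−βd) ⇒ n₁/n₂ = e^{β(d₂−d₁)} ⇒ β = ln(n₁/n₂)/(d₂−d₁)
β = ln(0.201/0.056) / (5.2 − 2.4) = ln(3.589) / 2.8 = 1.2780 / 2.8 = 0.4564 km⁻¹

0.000456 m⁻¹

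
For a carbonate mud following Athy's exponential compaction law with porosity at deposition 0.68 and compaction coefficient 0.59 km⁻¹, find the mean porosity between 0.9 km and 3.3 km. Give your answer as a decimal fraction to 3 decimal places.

0.214

⟨n⟩ = (1/(d₂−d₁)) ∫ n₀ e^(−kd) dd = n₀·(e^(−k·d₁) − e^(−k·d₂)) / (k·(d₂−d₁))
e^(−0.59×0.9) = 0.5880; e^(−0.59×3.3) = 0.1427
⟨n⟩ = 0.68 × (0.5880 − 0.1427) / (0.59 × 2.4) = 0.68 × 0.3145 = 0.2139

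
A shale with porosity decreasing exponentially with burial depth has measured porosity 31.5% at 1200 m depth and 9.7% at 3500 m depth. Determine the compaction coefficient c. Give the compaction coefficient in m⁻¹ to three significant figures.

0.000512 m⁻¹

Working in km (1 km = 1000 m; c in km⁻¹ = c in m⁻¹ × 1000):
Athy: n(z) = n₀ e^(−cz) ⇒ n₁/n₂ = e^{c(z₂−z₁)} ⇒ c = ln(n₁/n₂)/(z₂−z₁)
c = ln(0.315/0.097) / (3.5 − 1.2) = ln(3.247) / 2.3 = 1.1779 / 2.3 = 0.5121 km⁻¹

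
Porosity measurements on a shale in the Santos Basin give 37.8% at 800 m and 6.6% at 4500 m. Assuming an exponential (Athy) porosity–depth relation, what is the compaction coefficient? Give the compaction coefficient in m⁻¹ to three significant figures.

Working in km (1 km = 1000 m; β in km⁻¹ = β in m⁻¹ × 1000):
Athy: phi(Z) = phi₀ e^(−βZ) ⇒ phi₁/phi₂ = e^{β(Z₂−Z₁)} ⇒ β = ln(phi₁/phi₂)/(Z₂−Z₁)
β = ln(0.378/0.066) / (4.5 − 0.8) = ln(5.727) / 3.7 = 1.7452 / 3.7 = 0.4717 km⁻¹

0.000472 m⁻¹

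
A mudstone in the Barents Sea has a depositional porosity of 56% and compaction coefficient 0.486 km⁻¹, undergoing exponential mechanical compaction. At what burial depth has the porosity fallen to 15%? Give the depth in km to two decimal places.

Invert Athy's law: d = ln(φ₀/φ) / k
d = ln(0.56/0.15) / 0.486 = ln(3.733) / 0.486 = 1.3173 / 0.486 = 2.710 km

2.71 km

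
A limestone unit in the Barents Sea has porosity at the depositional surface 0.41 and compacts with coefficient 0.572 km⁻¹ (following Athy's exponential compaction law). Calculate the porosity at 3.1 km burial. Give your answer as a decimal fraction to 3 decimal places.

phi = phi₀·exp(−c·d) = 0.41 × exp(−0.572 × 3.1) = 0.41 × exp(−1.773)
  = 0.41 × 0.1698 = 0.0696

0.070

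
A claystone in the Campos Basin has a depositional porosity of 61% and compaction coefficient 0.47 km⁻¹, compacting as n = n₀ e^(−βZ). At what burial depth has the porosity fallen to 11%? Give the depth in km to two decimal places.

3.64 km

Invert Athy's law: Z = ln(n₀/n) / β
Z = ln(0.61/0.11) / 0.47 = ln(5.545) / 0.47 = 1.7130 / 0.47 = 3.645 km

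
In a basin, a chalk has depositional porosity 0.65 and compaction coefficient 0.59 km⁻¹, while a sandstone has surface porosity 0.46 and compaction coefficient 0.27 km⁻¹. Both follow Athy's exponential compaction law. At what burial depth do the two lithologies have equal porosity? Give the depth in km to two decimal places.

Set φ₀ₐ e^(−βₐd) = φ₀ᵦ e^(−βᵦd) ⇒ ln(φ₀ₐ/φ₀ᵦ) = (βₐ − βᵦ)·d
d = ln(0.65/0.46) / (0.59 − 0.27) = 0.3457 / 0.32 = 1.080 km

1.08 km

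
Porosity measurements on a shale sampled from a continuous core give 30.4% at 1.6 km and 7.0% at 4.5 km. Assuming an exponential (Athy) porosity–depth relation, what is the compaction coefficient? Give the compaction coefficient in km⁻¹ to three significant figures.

Athy: φ(z) = φ₀ e^(−βz) ⇒ φ₁/φ₂ = e^{β(z₂−z₁)} ⇒ β = ln(φ₁/φ₂)/(z₂−z₁)
β = ln(0.304/0.07) / (4.5 − 1.6) = ln(4.343) / 2.9 = 1.4685 / 2.9 = 0.5064 km⁻¹

0.506 km⁻¹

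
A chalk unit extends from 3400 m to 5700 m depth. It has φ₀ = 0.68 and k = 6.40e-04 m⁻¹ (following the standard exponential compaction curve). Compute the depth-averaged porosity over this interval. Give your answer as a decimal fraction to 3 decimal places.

Working in km (1 km = 1000 m; k in km⁻¹ = k in m⁻¹ × 1000):
⟨φ⟩ = (1/(z₂−z₁)) ∫ φ₀ e^(−kz) dz = φ₀·(e^(−k·z₁) − e^(−k·z₂)) / (k·(z₂−z₁))
e^(−0.64×3.4) = 0.1135; e^(−0.64×5.7) = 0.0260
⟨φ⟩ = 0.68 × (0.1135 − 0.0260) / (0.64 × 2.3) = 0.68 × 0.0594 = 0.0404

0.040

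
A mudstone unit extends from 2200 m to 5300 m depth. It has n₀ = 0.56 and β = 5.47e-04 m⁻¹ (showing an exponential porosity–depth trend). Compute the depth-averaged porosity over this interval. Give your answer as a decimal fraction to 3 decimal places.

0.081

Working in km (1 km = 1000 m; β in km⁻¹ = β in m⁻¹ × 1000):
⟨n⟩ = (1/(d₂−d₁)) ∫ n₀ e^(−βd) dd = n₀·(e^(−β·d₁) − e^(−β·d₂)) / (β·(d₂−d₁))
e^(−0.547×2.2) = 0.3002; e^(−0.547×5.3) = 0.0551
⟨n⟩ = 0.56 × (0.3002 − 0.0551) / (0.547 × 3.1) = 0.56 × 0.1445 = 0.0809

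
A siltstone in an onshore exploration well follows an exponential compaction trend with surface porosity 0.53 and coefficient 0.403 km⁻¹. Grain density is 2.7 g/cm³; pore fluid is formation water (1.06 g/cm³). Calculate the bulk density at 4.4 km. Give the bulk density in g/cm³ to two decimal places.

Porosity at depth: phi = 0.53·exp(−0.403×4.4) = 0.53×0.1698 = 0.0900
Bulk density: ρ_b = (1−phi)ρ_g + phi·ρ_f = 0.9100×2.7 + 0.0900×1.06
       = 2.457 + 0.095 = 2.552 g/cm³

2.55 g/cm³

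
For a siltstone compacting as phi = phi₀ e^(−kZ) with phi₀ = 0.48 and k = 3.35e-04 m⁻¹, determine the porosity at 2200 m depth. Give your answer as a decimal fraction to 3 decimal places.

Working in km (1 km = 1000 m; k in km⁻¹ = k in m⁻¹ × 1000):
phi = phi₀·exp(−k·Z) = 0.48 × exp(−0.335 × 2.2) = 0.48 × exp(−0.737)
  = 0.48 × 0.4785 = 0.2297

0.230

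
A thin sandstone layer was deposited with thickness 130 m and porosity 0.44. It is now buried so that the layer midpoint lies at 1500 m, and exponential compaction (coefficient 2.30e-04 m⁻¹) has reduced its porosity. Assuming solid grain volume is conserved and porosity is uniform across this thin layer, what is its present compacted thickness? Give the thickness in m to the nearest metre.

106 m

Working in km (1 km = 1000 m; k in km⁻¹ = k in m⁻¹ × 1000):
Porosity at 1.5 km: n = 0.44·exp(−0.23×1.5) = 0.3116
Solid-volume conservation: h(1−n) = h₀(1−n₀) ⇒ h = h₀·(1−n₀)/(1−n)
h = 0.13 × (1 − 0.44)/(1 − 0.3116) = 0.13 × 0.8135 = 0.1058 km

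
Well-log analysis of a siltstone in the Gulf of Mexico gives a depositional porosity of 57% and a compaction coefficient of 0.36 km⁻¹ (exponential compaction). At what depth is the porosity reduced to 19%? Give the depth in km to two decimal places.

3.05 km

Invert Athy's law: Z = ln(φ₀/φ) / k
Z = ln(0.57/0.19) / 0.36 = ln(3) / 0.36 = 1.0986 / 0.36 = 3.052 km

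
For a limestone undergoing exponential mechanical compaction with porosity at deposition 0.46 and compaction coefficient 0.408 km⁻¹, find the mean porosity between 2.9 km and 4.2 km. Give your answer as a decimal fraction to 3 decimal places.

0.109

⟨phi⟩ = (1/(d₂−d₁)) ∫ phi₀ e^(−βd) dd = phi₀·(e^(−β·d₁) − e^(−β·d₂)) / (β·(d₂−d₁))
e^(−0.408×2.9) = 0.3063; e^(−0.408×4.2) = 0.1802
⟨phi⟩ = 0.46 × (0.3063 − 0.1802) / (0.408 × 1.3) = 0.46 × 0.2377 = 0.1093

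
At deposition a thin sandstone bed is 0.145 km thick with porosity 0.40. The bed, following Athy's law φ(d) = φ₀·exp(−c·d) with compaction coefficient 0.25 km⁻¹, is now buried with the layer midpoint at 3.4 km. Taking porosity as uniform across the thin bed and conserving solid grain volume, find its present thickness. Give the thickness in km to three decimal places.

Porosity at 3.4 km: φ = 0.4·exp(−0.25×3.4) = 0.1710
Solid-volume conservation: h(1−φ) = h₀(1−φ₀) ⇒ h = h₀·(1−φ₀)/(1−φ)
h = 0.145 × (1 − 0.4)/(1 − 0.1710) = 0.145 × 0.7237 = 0.1049 km

0.105 km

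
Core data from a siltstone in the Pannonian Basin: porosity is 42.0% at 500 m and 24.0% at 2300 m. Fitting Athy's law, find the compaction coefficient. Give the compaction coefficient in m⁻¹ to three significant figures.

0.000311 m⁻¹

Working in km (1 km = 1000 m; β in km⁻¹ = β in m⁻¹ × 1000):
Athy: n(Z) = n₀ e^(−βZ) ⇒ n₁/n₂ = e^{β(Z₂−Z₁)} ⇒ β = ln(n₁/n₂)/(Z₂−Z₁)
β = ln(0.42/0.24) / (2.3 − 0.5) = ln(1.75) / 1.8 = 0.5596 / 1.8 = 0.3109 km⁻¹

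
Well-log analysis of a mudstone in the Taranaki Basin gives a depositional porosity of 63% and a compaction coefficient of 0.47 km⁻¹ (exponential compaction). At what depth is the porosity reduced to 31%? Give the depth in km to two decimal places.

Invert Athy's law: d = ln(n₀/n) / β
d = ln(0.63/0.31) / 0.47 = ln(2.032) / 0.47 = 0.7091 / 0.47 = 1.509 km

1.51 km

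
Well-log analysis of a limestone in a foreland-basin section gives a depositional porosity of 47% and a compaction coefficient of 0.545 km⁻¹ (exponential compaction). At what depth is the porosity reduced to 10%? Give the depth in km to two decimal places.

Invert Athy's law: z = ln(phi₀/phi) / c
z = ln(0.47/0.1) / 0.545 = ln(4.7) / 0.545 = 1.5476 / 0.545 = 2.840 km

2.84 km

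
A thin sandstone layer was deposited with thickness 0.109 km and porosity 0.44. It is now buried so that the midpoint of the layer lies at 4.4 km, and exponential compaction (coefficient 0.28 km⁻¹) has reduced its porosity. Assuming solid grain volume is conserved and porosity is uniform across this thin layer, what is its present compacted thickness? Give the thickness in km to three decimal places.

Porosity at 4.4 km: n = 0.44·exp(−0.28×4.4) = 0.1284
Solid-volume conservation: h(1−n) = h₀(1−n₀) ⇒ h = h₀·(1−n₀)/(1−n)
h = 0.109 × (1 − 0.44)/(1 − 0.1284) = 0.109 × 0.6425 = 0.0700 km

0.070 km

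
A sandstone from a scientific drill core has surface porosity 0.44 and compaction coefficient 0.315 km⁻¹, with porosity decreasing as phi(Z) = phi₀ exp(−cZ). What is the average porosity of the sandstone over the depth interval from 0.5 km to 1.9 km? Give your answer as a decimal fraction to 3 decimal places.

0.304

⟨phi⟩ = (1/(Z₂−Z₁)) ∫ phi₀ e^(−cZ) dZ = phi₀·(e^(−c·Z₁) − e^(−c·Z₂)) / (c·(Z₂−Z₁))
e^(−0.315×0.5) = 0.8543; e^(−0.315×1.9) = 0.5496
⟨phi⟩ = 0.44 × (0.8543 − 0.5496) / (0.315 × 1.4) = 0.44 × 0.6908 = 0.3040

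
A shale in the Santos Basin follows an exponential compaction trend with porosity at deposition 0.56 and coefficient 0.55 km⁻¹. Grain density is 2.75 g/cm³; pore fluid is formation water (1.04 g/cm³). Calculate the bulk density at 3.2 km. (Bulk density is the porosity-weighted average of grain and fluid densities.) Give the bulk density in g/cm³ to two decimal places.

2.59 g/cm³

Porosity at depth: phi = 0.56·exp(−0.55×3.2) = 0.56×0.1720 = 0.0963
Bulk density: ρ_b = (1−phi)ρ_g + phi·ρ_f = 0.9037×2.75 + 0.0963×1.04
       = 2.485 + 0.100 = 2.585 g/cm³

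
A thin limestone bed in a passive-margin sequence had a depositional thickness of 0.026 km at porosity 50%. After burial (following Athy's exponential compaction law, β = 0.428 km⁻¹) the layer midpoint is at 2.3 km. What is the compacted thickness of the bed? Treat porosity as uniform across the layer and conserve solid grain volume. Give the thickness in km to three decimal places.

0.016 km

Porosity at 2.3 km: phi = 0.5·exp(−0.428×2.3) = 0.1868
Solid-volume conservation: h(1−phi) = h₀(1−phi₀) ⇒ h = h₀·(1−phi₀)/(1−phi)
h = 0.026 × (1 − 0.5)/(1 − 0.1868) = 0.026 × 0.6149 = 0.0160 km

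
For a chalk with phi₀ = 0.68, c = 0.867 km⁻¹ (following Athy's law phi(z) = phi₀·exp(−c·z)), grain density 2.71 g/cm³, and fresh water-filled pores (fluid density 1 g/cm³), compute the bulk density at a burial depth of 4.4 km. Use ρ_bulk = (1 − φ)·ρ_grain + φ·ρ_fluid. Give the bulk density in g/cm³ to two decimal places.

Porosity at depth: phi = 0.68·exp(−0.867×4.4) = 0.68×0.0220 = 0.0150
Bulk density: ρ_b = (1−phi)ρ_g + phi·ρ_f = 0.9850×2.71 + 0.0150×1
       = 2.669 + 0.015 = 2.684 g/cm³

2.68 g/cm³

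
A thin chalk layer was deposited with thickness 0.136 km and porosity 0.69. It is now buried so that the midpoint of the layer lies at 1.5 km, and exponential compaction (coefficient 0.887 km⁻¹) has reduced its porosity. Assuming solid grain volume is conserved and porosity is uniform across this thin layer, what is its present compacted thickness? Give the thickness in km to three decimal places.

0.052 km

Porosity at 1.5 km: φ = 0.69·exp(−0.887×1.5) = 0.1824
Solid-volume conservation: h(1−φ) = h₀(1−φ₀) ⇒ h = h₀·(1−φ₀)/(1−φ)
h = 0.136 × (1 − 0.69)/(1 − 0.1824) = 0.136 × 0.3792 = 0.0516 km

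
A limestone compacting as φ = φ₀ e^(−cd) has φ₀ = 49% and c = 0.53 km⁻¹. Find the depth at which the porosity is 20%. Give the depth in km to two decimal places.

1.69 km

Invert Athy's law: d = ln(φ₀/φ) / c
d = ln(0.49/0.2) / 0.53 = ln(2.45) / 0.53 = 0.8961 / 0.53 = 1.691 km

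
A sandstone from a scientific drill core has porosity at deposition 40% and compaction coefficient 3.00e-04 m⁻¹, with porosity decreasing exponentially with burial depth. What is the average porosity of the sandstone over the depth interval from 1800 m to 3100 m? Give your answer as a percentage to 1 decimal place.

19.3%

Working in km (1 km = 1000 m; k in km⁻¹ = k in m⁻¹ × 1000):
⟨φ⟩ = (1/(Z₂−Z₁)) ∫ φ₀ e^(−kZ) dZ = φ₀·(e^(−k·Z₁) − e^(−k·Z₂)) / (k·(Z₂−Z₁))
e^(−0.3×1.8) = 0.5827; e^(−0.3×3.1) = 0.3946
⟨φ⟩ = 0.4 × (0.5827 − 0.3946) / (0.3 × 1.3) = 0.4 × 0.4826 = 0.1930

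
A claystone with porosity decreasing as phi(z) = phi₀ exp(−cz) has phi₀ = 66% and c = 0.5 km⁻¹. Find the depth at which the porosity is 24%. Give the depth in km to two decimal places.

Invert Athy's law: z = ln(phi₀/phi) / c
z = ln(0.66/0.24) / 0.5 = ln(2.75) / 0.5 = 1.0116 / 0.5 = 2.023 km

2.02 km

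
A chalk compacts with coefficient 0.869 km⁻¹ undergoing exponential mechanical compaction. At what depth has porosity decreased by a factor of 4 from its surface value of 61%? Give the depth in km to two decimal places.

φ/φ₀ = 1/4 ⇒ exp(−c·d) = 1/4 ⇒ d = ln(4) / c
d = 1.3863 / 0.869 = 1.595 km

1.60 km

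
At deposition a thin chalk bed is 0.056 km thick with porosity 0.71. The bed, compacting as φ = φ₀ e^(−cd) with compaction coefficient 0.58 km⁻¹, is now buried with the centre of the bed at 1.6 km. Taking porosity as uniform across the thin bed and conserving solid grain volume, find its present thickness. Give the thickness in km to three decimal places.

Porosity at 1.6 km: φ = 0.71·exp(−0.58×1.6) = 0.2807
Solid-volume conservation: h(1−φ) = h₀(1−φ₀) ⇒ h = h₀·(1−φ₀)/(1−φ)
h = 0.056 × (1 − 0.71)/(1 − 0.2807) = 0.056 × 0.4032 = 0.0226 km

0.023 km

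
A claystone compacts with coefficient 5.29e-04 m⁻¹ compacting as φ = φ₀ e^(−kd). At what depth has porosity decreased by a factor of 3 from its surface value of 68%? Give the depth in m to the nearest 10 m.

Working in km (1 km = 1000 m; k in km⁻¹ = k in m⁻¹ × 1000):
φ/φ₀ = 1/3 ⇒ exp(−k·d) = 1/3 ⇒ d = ln(3) / k
d = 1.0986 / 0.529 = 2.077 km

2080 m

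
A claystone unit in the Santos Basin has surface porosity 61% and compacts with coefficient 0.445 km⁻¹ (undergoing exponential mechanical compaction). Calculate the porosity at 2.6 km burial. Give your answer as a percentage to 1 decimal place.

φ = φ₀·exp(−k·d) = 0.61 × exp(−0.445 × 2.6) = 0.61 × exp(−1.157)
  = 0.61 × 0.3144 = 0.1918

19.2%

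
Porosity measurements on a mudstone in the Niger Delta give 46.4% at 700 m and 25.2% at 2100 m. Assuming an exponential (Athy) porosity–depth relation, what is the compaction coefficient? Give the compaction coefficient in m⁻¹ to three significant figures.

0.000436 m⁻¹

Working in km (1 km = 1000 m; k in km⁻¹ = k in m⁻¹ × 1000):
Athy: n(Z) = n₀ e^(−kZ) ⇒ n₁/n₂ = e^{k(Z₂−Z₁)} ⇒ k = ln(n₁/n₂)/(Z₂−Z₁)
k = ln(0.464/0.252) / (2.1 − 0.7) = ln(1.841) / 1.4 = 0.6105 / 1.4 = 0.436 km⁻¹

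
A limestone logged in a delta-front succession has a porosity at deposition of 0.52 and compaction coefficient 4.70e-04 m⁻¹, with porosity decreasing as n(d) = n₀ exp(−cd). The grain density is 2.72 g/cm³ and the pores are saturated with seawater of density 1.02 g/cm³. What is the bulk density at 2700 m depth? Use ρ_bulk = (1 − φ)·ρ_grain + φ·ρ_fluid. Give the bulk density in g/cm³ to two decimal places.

2.47 g/cm³

Working in km (1 km = 1000 m; c in km⁻¹ = c in m⁻¹ × 1000):
Porosity at depth: n = 0.52·exp(−0.47×2.7) = 0.52×0.2811 = 0.1462
Bulk density: ρ_b = (1−n)ρ_g + n·ρ_f = 0.8538×2.72 + 0.1462×1.02
       = 2.322 + 0.149 = 2.471 g/cm³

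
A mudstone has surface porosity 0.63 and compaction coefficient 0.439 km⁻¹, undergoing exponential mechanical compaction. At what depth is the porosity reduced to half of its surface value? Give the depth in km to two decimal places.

1.58 km

phi/phi₀ = 1/2 ⇒ exp(−c·z) = 1/2 ⇒ z = ln(2) / c
z = 0.6931 / 0.439 = 1.579 km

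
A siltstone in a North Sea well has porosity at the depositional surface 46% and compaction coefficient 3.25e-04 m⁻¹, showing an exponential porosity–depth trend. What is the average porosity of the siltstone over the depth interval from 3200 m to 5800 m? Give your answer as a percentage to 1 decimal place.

Working in km (1 km = 1000 m; c in km⁻¹ = c in m⁻¹ × 1000):
⟨n⟩ = (1/(d₂−d₁)) ∫ n₀ e^(−cd) dd = n₀·(e^(−c·d₁) − e^(−c·d₂)) / (c·(d₂−d₁))
e^(−0.325×3.2) = 0.3535; e^(−0.325×5.8) = 0.1518
⟨n⟩ = 0.46 × (0.3535 − 0.1518) / (0.325 × 2.6) = 0.46 × 0.2386 = 0.1098

11.0%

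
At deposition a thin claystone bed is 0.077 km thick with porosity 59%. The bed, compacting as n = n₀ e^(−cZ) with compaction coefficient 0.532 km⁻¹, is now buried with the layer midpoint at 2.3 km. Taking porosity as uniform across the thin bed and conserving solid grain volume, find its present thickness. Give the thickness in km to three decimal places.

Porosity at 2.3 km: n = 0.59·exp(−0.532×2.3) = 0.1736
Solid-volume conservation: h(1−n) = h₀(1−n₀) ⇒ h = h₀·(1−n₀)/(1−n)
h = 0.077 × (1 − 0.59)/(1 − 0.1736) = 0.077 × 0.4961 = 0.0382 km

0.038 km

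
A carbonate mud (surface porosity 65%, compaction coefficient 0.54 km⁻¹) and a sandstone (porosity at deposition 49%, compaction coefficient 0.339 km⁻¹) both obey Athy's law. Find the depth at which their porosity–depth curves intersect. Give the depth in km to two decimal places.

1.41 km

Set phi₀ₐ e^(−cₐz) = phi₀ᵦ e^(−cᵦz) ⇒ ln(phi₀ₐ/phi₀ᵦ) = (cₐ − cᵦ)·z
z = ln(0.65/0.49) / (0.54 − 0.339) = 0.2826 / 0.201 = 1.406 km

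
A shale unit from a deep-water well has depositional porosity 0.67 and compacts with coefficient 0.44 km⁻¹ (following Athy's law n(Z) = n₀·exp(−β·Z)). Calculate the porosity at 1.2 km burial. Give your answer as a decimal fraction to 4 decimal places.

n = n₀·exp(−β·Z) = 0.67 × exp(−0.44 × 1.2) = 0.67 × exp(−0.528)
  = 0.67 × 0.5898 = 0.3952

0.3952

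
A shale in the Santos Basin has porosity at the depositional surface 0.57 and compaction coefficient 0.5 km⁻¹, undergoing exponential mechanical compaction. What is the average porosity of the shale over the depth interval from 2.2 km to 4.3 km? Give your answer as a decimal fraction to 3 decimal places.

0.117

⟨n⟩ = (1/(d₂−d₁)) ∫ n₀ e^(−kd) dd = n₀·(e^(−k·d₁) − e^(−k·d₂)) / (k·(d₂−d₁))
e^(−0.5×2.2) = 0.3329; e^(−0.5×4.3) = 0.1165
⟨n⟩ = 0.57 × (0.3329 − 0.1165) / (0.5 × 2.1) = 0.57 × 0.2061 = 0.1175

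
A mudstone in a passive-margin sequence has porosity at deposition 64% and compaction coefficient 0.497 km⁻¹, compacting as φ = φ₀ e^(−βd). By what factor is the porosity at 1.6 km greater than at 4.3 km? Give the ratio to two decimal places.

3.83

φ(d₁)/φ(d₂) = e^(−β·d₁)/e^(−β·d₂) = e^{β(d₂−d₁)}
= exp(0.497 × 2.7) = exp(1.342) = 3.8263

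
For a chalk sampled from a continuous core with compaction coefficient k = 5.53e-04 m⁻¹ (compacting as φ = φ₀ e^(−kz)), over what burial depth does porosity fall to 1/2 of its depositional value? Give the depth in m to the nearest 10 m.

1250 m

Working in km (1 km = 1000 m; k in km⁻¹ = k in m⁻¹ × 1000):
φ/φ₀ = 1/2 ⇒ exp(−k·z) = 1/2 ⇒ z = ln(2) / k
z = 0.6931 / 0.553 = 1.253 km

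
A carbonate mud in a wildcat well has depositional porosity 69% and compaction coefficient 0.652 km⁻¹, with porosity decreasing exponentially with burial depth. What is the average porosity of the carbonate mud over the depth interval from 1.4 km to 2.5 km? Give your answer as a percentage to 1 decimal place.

19.8%

⟨φ⟩ = (1/(z₂−z₁)) ∫ φ₀ e^(−βz) dz = φ₀·(e^(−β·z₁) − e^(−β·z₂)) / (β·(z₂−z₁))
e^(−0.652×1.4) = 0.4014; e^(−0.652×2.5) = 0.1959
⟨φ⟩ = 0.69 × (0.4014 − 0.1959) / (0.652 × 1.1) = 0.69 × 0.2865 = 0.1977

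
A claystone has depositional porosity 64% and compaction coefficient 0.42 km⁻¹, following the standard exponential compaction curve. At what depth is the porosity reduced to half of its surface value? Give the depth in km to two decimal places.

φ/φ₀ = 1/2 ⇒ exp(−k·z) = 1/2 ⇒ z = ln(2) / k
z = 0.6931 / 0.42 = 1.650 km

1.65 km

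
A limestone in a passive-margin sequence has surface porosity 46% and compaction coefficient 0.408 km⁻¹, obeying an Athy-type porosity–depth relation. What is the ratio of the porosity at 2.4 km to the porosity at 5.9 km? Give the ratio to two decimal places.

n(Z₁)/n(Z₂) = e^(−β·Z₁)/e^(−β·Z₂) = e^{β(Z₂−Z₁)}
= exp(0.408 × 3.5) = exp(1.428) = 4.1704

4.17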